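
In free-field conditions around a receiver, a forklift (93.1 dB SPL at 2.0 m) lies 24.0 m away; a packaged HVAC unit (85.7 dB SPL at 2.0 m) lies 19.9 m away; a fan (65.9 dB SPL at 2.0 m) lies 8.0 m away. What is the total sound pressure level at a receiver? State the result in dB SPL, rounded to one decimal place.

Apply inverse-square spreading to bring every level to the receiver, then sum 10^(L/10).
forklift: 93.1 − 20·log₁₀(24.0/2.0) = 93.1 − 21.58 = 71.52 dB SPL.
packaged HVAC unit: 85.7 − 20·log₁₀(19.9/2.0) = 85.7 − 19.96 = 65.74 dB SPL.
fan: 65.9 − 20·log₁₀(8.0/2.0) = 65.9 − 12.04 = 53.86 dB SPL.
Σ 10^(L/10) = 1.817e+07 → L_total = 10·log₁₀(1.817e+07) = 72.59 dB SPL.

72.6 dB SPL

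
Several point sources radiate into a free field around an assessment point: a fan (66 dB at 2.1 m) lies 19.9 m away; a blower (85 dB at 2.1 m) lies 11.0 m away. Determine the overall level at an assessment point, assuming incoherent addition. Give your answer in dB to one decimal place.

70.6 dB

Propagate each source to the receiver with L = L_ref − 20·log₁₀(r/r_ref), then add intensities.
fan: 66 − 20·log₁₀(19.9/2.1) = 66 − 19.53 = 46.47 dB.
blower: 85 − 20·log₁₀(11.0/2.1) = 85 − 14.38 = 70.62 dB.
Σ 10^(L/10) = 1.157e+07 → L_total = 10·log₁₀(1.157e+07) = 70.63 dB.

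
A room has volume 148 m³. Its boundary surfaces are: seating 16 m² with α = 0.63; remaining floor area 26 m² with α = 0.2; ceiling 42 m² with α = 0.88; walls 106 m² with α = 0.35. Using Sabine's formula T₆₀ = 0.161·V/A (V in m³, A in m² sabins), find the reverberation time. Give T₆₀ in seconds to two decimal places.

Total absorption A = 16·0.63 + 26·0.2 + 42·0.88 + 106·0.35 = 89.34 m² sabins.
T₆₀ = 0.161·V/A = 0.161·148/89.34 = 0.267 s.

0.27 s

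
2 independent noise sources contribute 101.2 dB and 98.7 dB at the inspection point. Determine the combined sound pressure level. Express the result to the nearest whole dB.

Incoherent sources combine by intensity addition: L_total = 10·log₁₀(Σ 10^(L_i/10)).
Σ 10^(L/10) = 10^(101.2/10) + 10^(98.7/10) = 2.060e+10.
L_total = 10·log₁₀(2.060e+10) = 103.14 dB.

103 dB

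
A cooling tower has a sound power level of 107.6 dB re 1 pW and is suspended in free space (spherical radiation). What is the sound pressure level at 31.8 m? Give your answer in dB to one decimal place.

Free-field spherical radiation: L_p = L_w − 10·log₁₀(4π·r²), r = 31.8 m.
4π·r² = 1.271e+04 m², 10·log₁₀ of that is 41.041 dB.
L_p = 107.6 − 41.041 = 66.56 dB.

66.6 dB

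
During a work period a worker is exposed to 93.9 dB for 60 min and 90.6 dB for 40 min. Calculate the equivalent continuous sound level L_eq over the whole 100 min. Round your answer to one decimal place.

92.9 dB

Weight each interval's intensity by its duration and average over T = 100 min:
Σ tᵢ·10^(Lᵢ/10) = 60·10^(93.9/10) + 40·10^(90.6/10) = 1.932e+11.
L_eq = 10·log₁₀(1.932e+11/100) = 92.86 dB.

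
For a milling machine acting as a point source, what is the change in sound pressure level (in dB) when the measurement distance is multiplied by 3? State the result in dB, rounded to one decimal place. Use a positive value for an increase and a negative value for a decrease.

-9.5 dB

A point source loses 6 dB per doubling of distance; generally ΔL = −20·log₁₀(r₂/r₁).
ΔL = −20·log₁₀(3) = -9.54 dB.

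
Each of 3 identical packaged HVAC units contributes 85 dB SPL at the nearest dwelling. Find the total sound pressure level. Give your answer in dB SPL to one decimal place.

89.8 dB SPL

L_total = L₁ + 10·log₁₀ N for N identical incoherent sources.
L_total = 85 + 10·log₁₀(3) = 85 + 4.771 = 89.77 dB SPL.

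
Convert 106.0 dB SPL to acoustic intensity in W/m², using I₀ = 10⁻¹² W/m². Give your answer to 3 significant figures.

I/I₀ = 10^(106.0/10) = 3.981e+10, so I = 3.981e+10 × 10⁻¹² W/m².

0.0398 W/m²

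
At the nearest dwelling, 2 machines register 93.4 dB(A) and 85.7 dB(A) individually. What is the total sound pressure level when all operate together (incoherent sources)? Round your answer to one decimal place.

For uncorrelated sources the intensities add, so convert each level to linear form, sum, and take 10·log₁₀ of the total.
Σ 10^(L/10) = 10^(93.4/10) + 10^(85.7/10) = 2.559e+09.
L_total = 10·log₁₀(2.559e+09) = 94.08 dB(A).

94.1 dB(A)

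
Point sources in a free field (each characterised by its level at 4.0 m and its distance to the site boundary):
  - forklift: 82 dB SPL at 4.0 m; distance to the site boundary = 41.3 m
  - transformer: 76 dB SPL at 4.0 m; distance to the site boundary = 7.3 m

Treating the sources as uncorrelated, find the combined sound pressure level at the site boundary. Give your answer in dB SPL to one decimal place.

Propagate each source to the receiver with L = L_ref − 20·log₁₀(r/r_ref), then add intensities.
forklift: 82 − 20·log₁₀(41.3/4.0) = 82 − 20.28 = 61.72 dB SPL.
transformer: 76 − 20·log₁₀(7.3/4.0) = 76 − 5.23 = 70.77 dB SPL.
Σ 10^(L/10) = 1.344e+07 → L_total = 10·log₁₀(1.344e+07) = 71.28 dB SPL.

71.3 dB SPL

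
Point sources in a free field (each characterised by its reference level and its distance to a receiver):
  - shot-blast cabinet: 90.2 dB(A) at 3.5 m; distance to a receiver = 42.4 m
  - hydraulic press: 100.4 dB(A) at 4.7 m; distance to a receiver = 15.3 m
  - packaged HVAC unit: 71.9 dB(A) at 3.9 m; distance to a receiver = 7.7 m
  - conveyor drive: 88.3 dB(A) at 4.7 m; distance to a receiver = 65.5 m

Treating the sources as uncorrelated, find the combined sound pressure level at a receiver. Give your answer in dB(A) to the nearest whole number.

Apply inverse-square spreading to bring every level to the receiver, then sum 10^(L/10).
shot-blast cabinet: 90.2 − 20·log₁₀(42.4/3.5) = 90.2 − 21.67 = 68.53 dB(A).
hydraulic press: 100.4 − 20·log₁₀(15.3/4.7) = 100.4 − 10.25 = 90.15 dB(A).
packaged HVAC unit: 71.9 − 20·log₁₀(7.7/3.9) = 71.9 − 5.91 = 65.99 dB(A).
conveyor drive: 88.3 − 20·log₁₀(65.5/4.7) = 88.3 − 22.88 = 65.42 dB(A).
Σ 10^(L/10) = 1.049e+09 → L_total = 10·log₁₀(1.049e+09) = 90.21 dB(A).

90 dB(A)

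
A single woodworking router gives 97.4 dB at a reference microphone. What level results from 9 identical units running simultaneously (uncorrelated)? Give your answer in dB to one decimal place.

106.9 dB

N identical incoherent sources raise the level by 10·log₁₀ N.
L_total = 97.4 + 10·log₁₀(9) = 97.4 + 9.542 = 106.94 dB.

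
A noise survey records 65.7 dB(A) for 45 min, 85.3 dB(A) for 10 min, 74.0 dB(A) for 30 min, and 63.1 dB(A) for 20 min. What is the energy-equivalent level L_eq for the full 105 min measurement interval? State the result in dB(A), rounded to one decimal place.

76.2 dB(A)

Weight each interval's intensity by its duration and average over T = 105 min:
Σ tᵢ·10^(Lᵢ/10) = 45·10^(65.7/10) + 10·10^(85.3/10) + 30·10^(74.0/10) + 20·10^(63.1/10) = 4.350e+09.
L_eq = 10·log₁₀(4.350e+09/105) = 76.17 dB(A).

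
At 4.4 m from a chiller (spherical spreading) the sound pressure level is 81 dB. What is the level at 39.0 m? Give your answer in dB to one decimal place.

Point-source attenuation: ΔL = 20·log₁₀(r₂/r₁) = 20·log₁₀(39.0/4.4) = 18.952 dB.
L₂ = 81 − 20·log₁₀(39.0/4.4) = 81 − 18.952 = 62.05 dB.

62.0 dB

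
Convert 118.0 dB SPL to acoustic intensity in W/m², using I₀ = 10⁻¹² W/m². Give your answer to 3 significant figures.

I/I₀ = 10^(118.0/10) = 6.31e+11, so I = 6.31e+11 × 10⁻¹² W/m².

0.631 W/m²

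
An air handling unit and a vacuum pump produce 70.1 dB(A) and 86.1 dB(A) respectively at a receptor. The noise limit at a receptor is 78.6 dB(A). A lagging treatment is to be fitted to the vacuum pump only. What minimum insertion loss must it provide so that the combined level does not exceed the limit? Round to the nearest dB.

Everything except the vacuum pump sums to 10^(70.1/10) = 1.023e+07 in linear terms, 70.10 dB(A).
The limit corresponds to 10^(78.6/10) = 7.244e+07; subtracting the fixed part leaves 6.221e+07 for the vacuum pump, i.e. 77.94 dB(A).
Required insertion loss = 86.1 − 77.94 = 8.16 dB.

8 dB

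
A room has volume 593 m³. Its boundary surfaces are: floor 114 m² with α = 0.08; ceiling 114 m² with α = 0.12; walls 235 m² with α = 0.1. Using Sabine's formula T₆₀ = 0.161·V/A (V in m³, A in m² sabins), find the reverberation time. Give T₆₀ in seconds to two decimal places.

Summing Sᵢαᵢ: 114·0.08 + 114·0.12 + 235·0.1 = 46.30 m².
T₆₀ = 0.161·V/A = 0.161·593/46.30 = 2.062 s.

2.06 s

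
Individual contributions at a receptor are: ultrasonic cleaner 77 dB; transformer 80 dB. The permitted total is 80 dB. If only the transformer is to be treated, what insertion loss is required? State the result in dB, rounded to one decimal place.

The untreated sources together contribute 10^(77/10) = 5.012e+07, i.e. 77.00 dB.
The limit corresponds to 10^(80/10) = 1.000e+08; subtracting the fixed part leaves 4.988e+07 for the transformer, i.e. 76.98 dB.
So the transformer must be reduced from 80 to 76.98 dB: IL = 3.02 dB.

3.0 dB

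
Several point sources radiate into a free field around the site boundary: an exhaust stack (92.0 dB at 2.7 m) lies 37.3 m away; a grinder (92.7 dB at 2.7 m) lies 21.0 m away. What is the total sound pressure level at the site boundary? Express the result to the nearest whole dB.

76 dB

Apply inverse-square spreading to bring every level to the receiver, then sum 10^(L/10).
exhaust stack: 92.0 − 20·log₁₀(37.3/2.7) = 92.0 − 22.81 = 69.19 dB.
grinder: 92.7 − 20·log₁₀(21.0/2.7) = 92.7 − 17.82 = 74.88 dB.
Σ 10^(L/10) = 3.909e+07 → L_total = 10·log₁₀(3.909e+07) = 75.92 dB.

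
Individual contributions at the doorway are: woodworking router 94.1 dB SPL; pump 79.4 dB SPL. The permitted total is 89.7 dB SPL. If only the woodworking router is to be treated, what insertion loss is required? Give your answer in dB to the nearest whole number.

5 dB

Fixed contribution from the other source: Σ 10^(L/10) = 10^(79.4/10) = 8.710e+07 (79.40 dB SPL).
To meet 89.7 dB SPL overall, the treated woodworking router may contribute at most 10^(89.7/10) − 8.710e+07 = 8.462e+08, i.e. 89.27 dB SPL.
Required insertion loss = 94.1 − 89.27 = 4.83 dB.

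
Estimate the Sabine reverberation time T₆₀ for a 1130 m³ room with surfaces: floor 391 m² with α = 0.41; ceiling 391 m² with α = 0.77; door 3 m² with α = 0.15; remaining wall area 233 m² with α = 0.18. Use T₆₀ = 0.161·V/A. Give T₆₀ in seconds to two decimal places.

Summing Sᵢαᵢ: 391·0.41 + 391·0.77 + 3·0.15 + 233·0.18 = 503.77 m².
T₆₀ = 0.161·V/A = 0.161·1130/503.77 = 0.361 s.

0.36 s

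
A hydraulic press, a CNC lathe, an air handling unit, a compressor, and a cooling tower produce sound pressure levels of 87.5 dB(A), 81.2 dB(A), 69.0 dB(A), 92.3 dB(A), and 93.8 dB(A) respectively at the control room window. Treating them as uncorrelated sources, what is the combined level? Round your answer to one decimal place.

96.8 dB(A)

Incoherent sources combine by intensity addition: L_total = 10·log₁₀(Σ 10^(L_i/10)).
Σ 10^(L/10) = 10^(87.5/10) + 10^(81.2/10) + 10^(69.0/10) + 10^(92.3/10) + 10^(93.8/10) = 4.799e+09.
L_total = 10·log₁₀(4.799e+09) = 96.81 dB(A).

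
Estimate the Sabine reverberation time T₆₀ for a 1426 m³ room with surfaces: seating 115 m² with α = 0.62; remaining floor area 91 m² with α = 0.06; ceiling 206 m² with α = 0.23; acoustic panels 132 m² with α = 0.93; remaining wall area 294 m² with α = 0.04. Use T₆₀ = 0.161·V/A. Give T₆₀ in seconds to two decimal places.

Total absorption A = 115·0.62 + 91·0.06 + 206·0.23 + 132·0.93 + 294·0.04 = 258.66 m² sabins.
T₆₀ = 0.161 × 1426 / 258.66 = 0.888 s.

0.89 s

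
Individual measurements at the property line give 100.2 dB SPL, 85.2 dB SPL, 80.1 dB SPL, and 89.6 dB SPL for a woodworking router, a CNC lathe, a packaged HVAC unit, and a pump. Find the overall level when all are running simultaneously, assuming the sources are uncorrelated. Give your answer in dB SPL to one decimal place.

For uncorrelated sources the intensities add, so convert each level to linear form, sum, and take 10·log₁₀ of the total.
Σ 10^(L/10) = 10^(100.2/10) + 10^(85.2/10) + 10^(80.1/10) + 10^(89.6/10) = 1.182e+10.
L_total = 10·log₁₀(1.182e+10) = 100.72 dB SPL.

100.7 dB SPL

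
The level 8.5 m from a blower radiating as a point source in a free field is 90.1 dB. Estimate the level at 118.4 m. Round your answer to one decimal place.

67.2 dB

Spherical spreading from a point source gives a 20·log₁₀(r₂/r₁) drop.
L₂ = 90.1 − 20·log₁₀(118.4/8.5) = 90.1 − 22.879 = 67.22 dB.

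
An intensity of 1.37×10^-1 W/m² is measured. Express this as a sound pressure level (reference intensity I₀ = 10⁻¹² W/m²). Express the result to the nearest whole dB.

I/I₀ = 1.37×10^-1/10⁻¹² = 1.37×10^11, and L = 10·log₁₀(I/I₀).
L = 10·(0.1367 + 11) = 111.37 dB.

111 dB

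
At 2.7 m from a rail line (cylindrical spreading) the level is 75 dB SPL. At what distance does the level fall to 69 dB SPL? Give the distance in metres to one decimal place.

For a line source L₁ − L₂ = 10·log₁₀(r₂/r₁), so r₂ = r₁·10^((L₁−L₂)/10).
r₂ = 2.7·10^((75−69)/10) = 2.7·10^(6.0/10) = 10.75 m.

10.7 m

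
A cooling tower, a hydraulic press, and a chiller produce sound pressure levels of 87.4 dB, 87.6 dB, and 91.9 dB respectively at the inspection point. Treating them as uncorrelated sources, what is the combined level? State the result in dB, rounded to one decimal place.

Incoherent sources combine by intensity addition: L_total = 10·log₁₀(Σ 10^(L_i/10)).
Σ 10^(L/10) = 10^(87.4/10) + 10^(87.6/10) + 10^(91.9/10) = 2.674e+09.
L_total = 10·log₁₀(2.674e+09) = 94.27 dB.

94.3 dB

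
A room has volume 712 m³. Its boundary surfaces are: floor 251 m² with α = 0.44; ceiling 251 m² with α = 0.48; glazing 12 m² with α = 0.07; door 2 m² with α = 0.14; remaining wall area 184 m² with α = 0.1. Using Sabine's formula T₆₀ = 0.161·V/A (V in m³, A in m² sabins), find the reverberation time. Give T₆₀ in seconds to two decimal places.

0.46 s

Total absorption A = 251·0.44 + 251·0.48 + 12·0.07 + 2·0.14 + 184·0.1 = 250.44 m² sabins.
T₆₀ = 0.161·V/A = 0.161·712/250.44 = 0.458 s.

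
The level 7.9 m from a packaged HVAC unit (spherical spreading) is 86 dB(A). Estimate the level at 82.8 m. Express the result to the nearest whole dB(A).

66 dB(A)

For a point source, L₂ = L₁ − 20·log₁₀(r₂/r₁).
L₂ = 86 − 20·log₁₀(82.8/7.9) = 86 − 20.408 = 65.59 dB(A).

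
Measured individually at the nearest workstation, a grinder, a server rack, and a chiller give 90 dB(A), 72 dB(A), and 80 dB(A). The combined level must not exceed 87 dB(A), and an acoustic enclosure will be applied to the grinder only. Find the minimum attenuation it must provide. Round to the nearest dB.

4 dB

Everything except the grinder sums to 10^(72/10) + 10^(80/10) = 1.158e+08 in linear terms, 80.64 dB(A).
To meet 87 dB(A) overall, the treated grinder may contribute at most 10^(87/10) − 1.158e+08 = 3.853e+08, i.e. 85.86 dB(A).
So the grinder must be reduced from 90 to 85.86 dB(A): IL = 4.14 dB.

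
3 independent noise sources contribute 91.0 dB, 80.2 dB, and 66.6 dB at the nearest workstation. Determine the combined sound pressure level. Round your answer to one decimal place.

For uncorrelated sources the intensities add, so convert each level to linear form, sum, and take 10·log₁₀ of the total.
Σ 10^(L/10) = 10^(91.0/10) + 10^(80.2/10) + 10^(66.6/10) = 1.368e+09.
L_total = 10·log₁₀(1.368e+09) = 91.36 dB.

91.4 dB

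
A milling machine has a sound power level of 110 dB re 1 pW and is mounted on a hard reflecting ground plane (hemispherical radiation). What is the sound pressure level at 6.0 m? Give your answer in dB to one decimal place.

Free-field hemispherical radiation: L_p = L_w − 10·log₁₀(2π·r²), r = 6.0 m.
2π·r² = 226.2 m², 10·log₁₀ of that is 23.545 dB.
L_p = 110 − 23.545 = 86.46 dB.

86.5 dB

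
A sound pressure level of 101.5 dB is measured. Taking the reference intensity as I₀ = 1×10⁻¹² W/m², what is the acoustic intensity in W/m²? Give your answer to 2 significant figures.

I/I₀ = 10^(101.5/10) = 1.413e+10, so I = 1.413e+10 × 10⁻¹² W/m².

0.014 W/m²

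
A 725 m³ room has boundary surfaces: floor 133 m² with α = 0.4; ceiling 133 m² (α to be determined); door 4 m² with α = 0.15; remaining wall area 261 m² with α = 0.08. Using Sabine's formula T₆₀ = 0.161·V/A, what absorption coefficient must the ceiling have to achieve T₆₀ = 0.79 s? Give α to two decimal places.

0.55

From T₆₀ = 0.161·V/A, the target T₆₀ = 0.79 s needs A = 0.161·725/0.79 = 147.75 m².
Absorption from the other surfaces = 133·0.4 + 4·0.15 + 261·0.08 = 74.68 m², so the ceiling must supply 73.07 m² over 133 m².
α = 73.07/133 = 0.549.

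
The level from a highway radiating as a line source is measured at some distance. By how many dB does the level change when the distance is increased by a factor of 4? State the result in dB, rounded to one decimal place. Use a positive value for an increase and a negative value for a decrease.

With cylindrical spreading the level changes by −10·log₁₀(r₂/r₁).
ΔL = −10·log₁₀(4) = -6.02 dB.

-6.0 dB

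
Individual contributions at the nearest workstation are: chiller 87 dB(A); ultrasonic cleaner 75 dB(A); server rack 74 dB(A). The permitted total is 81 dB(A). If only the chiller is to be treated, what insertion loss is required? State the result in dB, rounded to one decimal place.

8.6 dB

Everything except the chiller sums to 10^(75/10) + 10^(74/10) = 5.674e+07 in linear terms, 77.54 dB(A).
To meet 81 dB(A) overall, the treated chiller may contribute at most 10^(81/10) − 5.674e+07 = 6.915e+07, i.e. 78.40 dB(A).
So the chiller must be reduced from 87 to 78.40 dB(A): IL = 8.60 dB.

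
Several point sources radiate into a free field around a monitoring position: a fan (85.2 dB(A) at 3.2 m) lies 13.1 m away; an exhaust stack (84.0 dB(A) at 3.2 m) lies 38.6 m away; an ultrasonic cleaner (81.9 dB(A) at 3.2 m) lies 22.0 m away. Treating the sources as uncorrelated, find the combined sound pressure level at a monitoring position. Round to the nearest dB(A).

Propagate each source to the receiver with L = L_ref − 20·log₁₀(r/r_ref), then add intensities.
fan: 85.2 − 20·log₁₀(13.1/3.2) = 85.2 − 12.24 = 72.96 dB(A).
exhaust stack: 84.0 − 20·log₁₀(38.6/3.2) = 84.0 − 21.63 = 62.37 dB(A).
ultrasonic cleaner: 81.9 − 20·log₁₀(22.0/3.2) = 81.9 − 16.75 = 65.15 dB(A).
Σ 10^(L/10) = 2.476e+07 → L_total = 10·log₁₀(2.476e+07) = 73.94 dB(A).

74 dB(A)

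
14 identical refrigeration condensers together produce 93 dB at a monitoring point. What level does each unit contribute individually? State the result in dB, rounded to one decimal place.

81.5 dB

Dividing the total intensity by 14 lowers the level by 10·log₁₀ 14 = 11.461 dB: L₁ = 93 − 11.461.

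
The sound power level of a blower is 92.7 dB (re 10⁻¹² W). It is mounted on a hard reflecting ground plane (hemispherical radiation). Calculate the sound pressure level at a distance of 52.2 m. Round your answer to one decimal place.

50.4 dB

Free-field hemispherical radiation: L_p = L_w − 10·log₁₀(2π·r²), r = 52.2 m.
2π·r² = 1.712e+04 m², 10·log₁₀ of that is 42.335 dB.
L_p = 92.7 − 42.335 = 50.36 dB.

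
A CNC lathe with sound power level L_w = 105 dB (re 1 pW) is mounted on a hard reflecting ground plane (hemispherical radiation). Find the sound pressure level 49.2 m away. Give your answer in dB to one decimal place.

63.2 dB

The power spreads over a hemisphere of area 2π·r², so L_p = L_w − 10·log₁₀(2π·r²).
2π·r² = 1.521e+04 m², 10·log₁₀ of that is 41.821 dB.
L_p = 105 − 41.821 = 63.18 dB.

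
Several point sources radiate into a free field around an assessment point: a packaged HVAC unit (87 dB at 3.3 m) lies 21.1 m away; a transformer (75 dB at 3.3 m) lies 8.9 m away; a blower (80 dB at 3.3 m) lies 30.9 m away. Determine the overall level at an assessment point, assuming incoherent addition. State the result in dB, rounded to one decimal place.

Apply inverse-square spreading to bring every level to the receiver, then sum 10^(L/10).
packaged HVAC unit: 87 − 20·log₁₀(21.1/3.3) = 87 − 16.12 = 70.88 dB.
transformer: 75 − 20·log₁₀(8.9/3.3) = 75 − 8.62 = 66.38 dB.
blower: 80 − 20·log₁₀(30.9/3.3) = 80 − 19.43 = 60.57 dB.
Σ 10^(L/10) = 1.775e+07 → L_total = 10·log₁₀(1.775e+07) = 72.49 dB.

72.5 dB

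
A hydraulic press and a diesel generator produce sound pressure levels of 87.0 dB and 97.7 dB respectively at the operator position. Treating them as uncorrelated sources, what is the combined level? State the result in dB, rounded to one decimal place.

For uncorrelated sources the intensities add, so convert each level to linear form, sum, and take 10·log₁₀ of the total.
Σ 10^(L/10) = 10^(87.0/10) + 10^(97.7/10) = 6.390e+09.
L_total = 10·log₁₀(6.390e+09) = 98.05 dB.

98.1 dB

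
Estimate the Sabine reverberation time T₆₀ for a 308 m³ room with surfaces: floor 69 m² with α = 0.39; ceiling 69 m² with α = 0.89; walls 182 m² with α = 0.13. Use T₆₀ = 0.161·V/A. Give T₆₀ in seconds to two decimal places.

A = Σ Sᵢαᵢ = 69·0.39 + 69·0.89 + 182·0.13 = 111.98 m².
T₆₀ = 0.161 × 308 / 111.98 = 0.443 s.

0.44 s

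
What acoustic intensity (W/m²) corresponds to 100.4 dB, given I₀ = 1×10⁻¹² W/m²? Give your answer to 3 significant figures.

I = I₀·10^(L/10) = 10⁻¹² × 10^(100.4/10) = 10^(-1.960).

0.0110 W/m²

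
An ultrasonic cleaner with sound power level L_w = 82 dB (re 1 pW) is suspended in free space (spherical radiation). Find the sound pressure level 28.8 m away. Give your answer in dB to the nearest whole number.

Free-field spherical radiation: L_p = L_w − 10·log₁₀(4π·r²), r = 28.8 m.
4π·r² = 1.042e+04 m², 10·log₁₀ of that is 40.180 dB.
L_p = 82 − 40.180 = 41.82 dB.

42 dB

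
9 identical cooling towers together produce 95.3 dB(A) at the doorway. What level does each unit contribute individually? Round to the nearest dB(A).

Dividing the total intensity by 9 lowers the level by 10·log₁₀ 9 = 9.542 dB: L₁ = 95.3 − 9.542.

86 dB(A)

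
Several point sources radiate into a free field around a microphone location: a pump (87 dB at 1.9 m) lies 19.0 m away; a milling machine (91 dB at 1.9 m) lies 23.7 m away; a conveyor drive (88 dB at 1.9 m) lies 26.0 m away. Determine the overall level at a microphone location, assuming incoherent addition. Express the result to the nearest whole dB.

72 dB

Apply inverse-square spreading to bring every level to the receiver, then sum 10^(L/10).
pump: 87 − 20·log₁₀(19.0/1.9) = 87 − 20.00 = 67.00 dB.
milling machine: 91 − 20·log₁₀(23.7/1.9) = 91 − 21.92 = 69.08 dB.
conveyor drive: 88 − 20·log₁₀(26.0/1.9) = 88 − 22.72 = 65.28 dB.
Σ 10^(L/10) = 1.647e+07 → L_total = 10·log₁₀(1.647e+07) = 72.17 dB.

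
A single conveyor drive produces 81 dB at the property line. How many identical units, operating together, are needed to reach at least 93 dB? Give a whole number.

N identical sources give L₁ + 10·log₁₀ N, so require 10·log₁₀ N ≥ 93 − 81 = 12.0 dB.
N ≥ 10^(12.0/10) = 15.849, so N = 16.

16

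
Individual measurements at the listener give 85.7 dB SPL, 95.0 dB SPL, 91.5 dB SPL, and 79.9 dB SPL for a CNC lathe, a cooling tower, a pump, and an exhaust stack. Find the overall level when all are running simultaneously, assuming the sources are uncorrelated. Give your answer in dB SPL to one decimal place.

For uncorrelated sources the intensities add, so convert each level to linear form, sum, and take 10·log₁₀ of the total.
Σ 10^(L/10) = 10^(85.7/10) + 10^(95.0/10) + 10^(91.5/10) + 10^(79.9/10) = 5.044e+09.
L_total = 10·log₁₀(5.044e+09) = 97.03 dB SPL.

97.0 dB SPL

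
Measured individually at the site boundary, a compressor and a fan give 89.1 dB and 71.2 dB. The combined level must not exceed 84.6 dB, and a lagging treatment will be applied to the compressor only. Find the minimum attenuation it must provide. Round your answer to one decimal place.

Everything except the compressor sums to 10^(71.2/10) = 1.318e+07 in linear terms, 71.20 dB.
To meet 84.6 dB overall, the treated compressor may contribute at most 10^(84.6/10) − 1.318e+07 = 2.752e+08, i.e. 84.40 dB.
So the compressor must be reduced from 89.1 to 84.40 dB: IL = 4.70 dB.

4.7 dB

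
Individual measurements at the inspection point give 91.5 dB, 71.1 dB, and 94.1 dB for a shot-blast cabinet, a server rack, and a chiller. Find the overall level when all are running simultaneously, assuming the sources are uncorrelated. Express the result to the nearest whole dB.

96 dB

For uncorrelated sources the intensities add, so convert each level to linear form, sum, and take 10·log₁₀ of the total.
Σ 10^(L/10) = 10^(91.5/10) + 10^(71.1/10) + 10^(94.1/10) = 3.996e+09.
L_total = 10·log₁₀(3.996e+09) = 96.02 dB.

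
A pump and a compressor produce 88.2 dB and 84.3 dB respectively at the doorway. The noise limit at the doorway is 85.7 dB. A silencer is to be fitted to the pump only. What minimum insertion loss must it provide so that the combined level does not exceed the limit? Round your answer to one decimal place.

8.1 dB

Everything except the pump sums to 10^(84.3/10) = 2.692e+08 in linear terms, 84.30 dB.
The limit corresponds to 10^(85.7/10) = 3.715e+08; subtracting the fixed part leaves 1.024e+08 for the pump, i.e. 80.10 dB.
So the pump must be reduced from 88.2 to 80.10 dB: IL = 8.10 dB.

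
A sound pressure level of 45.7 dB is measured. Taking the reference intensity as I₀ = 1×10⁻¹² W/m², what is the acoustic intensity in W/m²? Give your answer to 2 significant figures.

L = 10·log₁₀(I/I₀) ⇒ I = I₀·10^(L/10) = 10⁻¹² × 10^4.57.

3.7e-08 W/m²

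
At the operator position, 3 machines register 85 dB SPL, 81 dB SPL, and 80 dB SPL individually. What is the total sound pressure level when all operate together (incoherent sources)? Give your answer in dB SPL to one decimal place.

For uncorrelated sources the intensities add, so convert each level to linear form, sum, and take 10·log₁₀ of the total.
Σ 10^(L/10) = 10^(85/10) + 10^(81/10) + 10^(80/10) = 5.421e+08.
L_total = 10·log₁₀(5.421e+08) = 87.34 dB SPL.

87.3 dB SPL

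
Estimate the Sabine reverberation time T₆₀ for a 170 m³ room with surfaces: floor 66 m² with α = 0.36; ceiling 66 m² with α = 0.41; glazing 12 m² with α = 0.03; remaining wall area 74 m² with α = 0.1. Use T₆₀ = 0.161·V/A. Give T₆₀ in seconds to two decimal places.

0.47 s

Summing Sᵢαᵢ: 66·0.36 + 66·0.41 + 12·0.03 + 74·0.1 = 58.58 m².
T₆₀ = 0.161 × 170 / 58.58 = 0.467 s.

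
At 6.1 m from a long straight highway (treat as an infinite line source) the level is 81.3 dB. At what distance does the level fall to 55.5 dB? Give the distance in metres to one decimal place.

2319.2 m

For a line source L₁ − L₂ = 10·log₁₀(r₂/r₁), so r₂ = r₁·10^((L₁−L₂)/10).
r₂ = 6.1·10^((81.3−55.5)/10) = 6.1·10^(25.8/10) = 2319.16 m.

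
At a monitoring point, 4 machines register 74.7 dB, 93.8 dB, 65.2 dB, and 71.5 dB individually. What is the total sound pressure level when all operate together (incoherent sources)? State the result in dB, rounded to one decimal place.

For uncorrelated sources the intensities add, so convert each level to linear form, sum, and take 10·log₁₀ of the total.
Σ 10^(L/10) = 10^(74.7/10) + 10^(93.8/10) + 10^(65.2/10) + 10^(71.5/10) = 2.446e+09.
L_total = 10·log₁₀(2.446e+09) = 93.88 dB.

93.9 dB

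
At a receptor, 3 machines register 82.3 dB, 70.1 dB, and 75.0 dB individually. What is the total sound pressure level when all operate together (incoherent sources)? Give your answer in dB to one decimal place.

Incoherent sources combine by intensity addition: L_total = 10·log₁₀(Σ 10^(L_i/10)).
Σ 10^(L/10) = 10^(82.3/10) + 10^(70.1/10) + 10^(75.0/10) = 2.117e+08.
L_total = 10·log₁₀(2.117e+08) = 83.26 dB.

83.3 dB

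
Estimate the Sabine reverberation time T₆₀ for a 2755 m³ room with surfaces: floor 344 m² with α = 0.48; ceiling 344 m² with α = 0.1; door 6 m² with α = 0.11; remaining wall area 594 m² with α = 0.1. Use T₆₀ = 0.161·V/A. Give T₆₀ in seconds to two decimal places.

Summing Sᵢαᵢ: 344·0.48 + 344·0.1 + 6·0.11 + 594·0.1 = 259.58 m².
T₆₀ = 0.161·V/A = 0.161·2755/259.58 = 1.709 s.

1.71 s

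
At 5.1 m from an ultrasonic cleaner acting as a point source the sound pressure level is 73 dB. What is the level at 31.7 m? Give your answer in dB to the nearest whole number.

57 dB

Spherical spreading from a point source gives a 20·log₁₀(r₂/r₁) drop.
L₂ = 73 − 20·log₁₀(31.7/5.1) = 73 − 15.870 = 57.13 dB.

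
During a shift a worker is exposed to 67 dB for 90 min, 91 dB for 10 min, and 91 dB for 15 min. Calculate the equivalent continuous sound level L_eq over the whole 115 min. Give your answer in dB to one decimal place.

Weight each interval's intensity by its duration and average over T = 115 min:
Σ tᵢ·10^(Lᵢ/10) = 90·10^(67/10) + 10·10^(91/10) + 15·10^(91/10) = 3.192e+10.
L_eq = 10·log₁₀(3.192e+10/115) = 84.43 dB.

84.4 dB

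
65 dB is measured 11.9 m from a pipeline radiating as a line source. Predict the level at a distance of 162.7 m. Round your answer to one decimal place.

For a line source, L₂ = L₁ − 10·log₁₀(r₂/r₁).
L₂ = 65 − 10·log₁₀(162.7/11.9) = 65 − 11.358 = 53.64 dB.

53.6 dB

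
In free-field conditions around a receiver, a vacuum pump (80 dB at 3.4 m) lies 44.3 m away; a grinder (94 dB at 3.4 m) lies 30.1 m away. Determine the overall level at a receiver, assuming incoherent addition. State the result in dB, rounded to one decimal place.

First find each source's level at the receiver (point-source: −20·log₁₀(r/r_ref)), then combine on an intensity basis.
vacuum pump: 80 − 20·log₁₀(44.3/3.4) = 80 − 22.30 = 57.70 dB.
grinder: 94 − 20·log₁₀(30.1/3.4) = 94 − 18.94 = 75.06 dB.
Σ 10^(L/10) = 3.264e+07 → L_total = 10·log₁₀(3.264e+07) = 75.14 dB.

75.1 dB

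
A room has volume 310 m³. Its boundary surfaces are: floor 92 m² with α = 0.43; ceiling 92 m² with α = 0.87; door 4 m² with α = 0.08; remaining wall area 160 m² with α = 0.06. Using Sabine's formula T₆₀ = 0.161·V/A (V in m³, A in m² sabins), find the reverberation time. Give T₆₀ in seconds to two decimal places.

0.39 s

Summing Sᵢαᵢ: 92·0.43 + 92·0.87 + 4·0.08 + 160·0.06 = 129.52 m².
T₆₀ = 0.161 × 310 / 129.52 = 0.385 s.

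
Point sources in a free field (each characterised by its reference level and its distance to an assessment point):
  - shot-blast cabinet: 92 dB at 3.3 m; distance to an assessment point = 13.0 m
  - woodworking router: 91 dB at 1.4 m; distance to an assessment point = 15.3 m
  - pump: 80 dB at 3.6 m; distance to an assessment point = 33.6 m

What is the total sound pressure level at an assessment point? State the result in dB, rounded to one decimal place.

First find each source's level at the receiver (point-source: −20·log₁₀(r/r_ref)), then combine on an intensity basis.
shot-blast cabinet: 92 − 20·log₁₀(13.0/3.3) = 92 − 11.91 = 80.09 dB.
woodworking router: 91 − 20·log₁₀(15.3/1.4) = 91 − 20.77 = 70.23 dB.
pump: 80 − 20·log₁₀(33.6/3.6) = 80 − 19.40 = 60.60 dB.
Σ 10^(L/10) = 1.138e+08 → L_total = 10·log₁₀(1.138e+08) = 80.56 dB.

80.6 dB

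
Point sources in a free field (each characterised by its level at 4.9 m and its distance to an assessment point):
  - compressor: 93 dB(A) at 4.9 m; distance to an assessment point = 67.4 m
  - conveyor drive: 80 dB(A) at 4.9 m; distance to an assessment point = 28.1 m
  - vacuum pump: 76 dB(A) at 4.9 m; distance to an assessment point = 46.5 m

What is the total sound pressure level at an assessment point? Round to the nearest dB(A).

71 dB(A)

Apply inverse-square spreading to bring every level to the receiver, then sum 10^(L/10).
compressor: 93 − 20·log₁₀(67.4/4.9) = 93 − 22.77 = 70.23 dB(A).
conveyor drive: 80 − 20·log₁₀(28.1/4.9) = 80 − 15.17 = 64.83 dB(A).
vacuum pump: 76 − 20·log₁₀(46.5/4.9) = 76 − 19.55 = 56.45 dB(A).
Σ 10^(L/10) = 1.403e+07 → L_total = 10·log₁₀(1.403e+07) = 71.47 dB(A).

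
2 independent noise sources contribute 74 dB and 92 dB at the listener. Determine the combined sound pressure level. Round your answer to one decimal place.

For uncorrelated sources the intensities add, so convert each level to linear form, sum, and take 10·log₁₀ of the total.
Σ 10^(L/10) = 10^(74/10) + 10^(92/10) = 1.610e+09.
L_total = 10·log₁₀(1.610e+09) = 92.07 dB.

92.1 dB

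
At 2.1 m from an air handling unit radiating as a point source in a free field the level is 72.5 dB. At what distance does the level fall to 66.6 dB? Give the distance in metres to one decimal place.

For a point source L₁ − L₂ = 20·log₁₀(r₂/r₁), so r₂ = r₁·10^((L₁−L₂)/20).
r₂ = 2.1·10^((72.5−66.6)/20) = 2.1·10^(5.9/20) = 4.14 m.

4.1 m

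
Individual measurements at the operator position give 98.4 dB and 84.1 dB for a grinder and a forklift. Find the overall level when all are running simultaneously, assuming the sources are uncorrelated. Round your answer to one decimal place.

For uncorrelated sources the intensities add, so convert each level to linear form, sum, and take 10·log₁₀ of the total.
Σ 10^(L/10) = 10^(98.4/10) + 10^(84.1/10) = 7.175e+09.
L_total = 10·log₁₀(7.175e+09) = 98.56 dB.

98.6 dB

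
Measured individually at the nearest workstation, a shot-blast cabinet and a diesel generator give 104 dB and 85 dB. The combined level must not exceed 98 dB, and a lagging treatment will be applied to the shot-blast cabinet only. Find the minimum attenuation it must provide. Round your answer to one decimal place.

Everything except the shot-blast cabinet sums to 10^(85/10) = 3.162e+08 in linear terms, 85.00 dB.
The limit corresponds to 10^(98/10) = 6.310e+09; subtracting the fixed part leaves 5.993e+09 for the shot-blast cabinet, i.e. 97.78 dB.
So the shot-blast cabinet must be reduced from 104 to 97.78 dB: IL = 6.22 dB.

6.2 dB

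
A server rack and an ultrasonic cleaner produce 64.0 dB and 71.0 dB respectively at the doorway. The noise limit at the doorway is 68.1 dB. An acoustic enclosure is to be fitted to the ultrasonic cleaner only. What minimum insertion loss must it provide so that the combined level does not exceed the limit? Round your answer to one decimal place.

Fixed contribution from the other source: Σ 10^(L/10) = 10^(64.0/10) = 2.512e+06 (64.00 dB).
To meet 68.1 dB overall, the treated ultrasonic cleaner may contribute at most 10^(68.1/10) − 2.512e+06 = 3.945e+06, i.e. 65.96 dB.
So the ultrasonic cleaner must be reduced from 71.0 to 65.96 dB: IL = 5.04 dB.

5.0 dB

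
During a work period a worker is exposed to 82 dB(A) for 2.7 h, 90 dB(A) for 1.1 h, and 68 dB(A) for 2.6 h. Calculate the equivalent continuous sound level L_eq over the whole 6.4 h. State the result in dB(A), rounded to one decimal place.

The energy average is taken in the linear domain: L_eq = 10·log₁₀[(Σ tᵢ·10^(Lᵢ/10))/T], T = 6.4 h.
Σ tᵢ·10^(Lᵢ/10) = 2.7·10^(82/10) + 1.1·10^(90/10) + 2.6·10^(68/10) = 1.544e+09.
L_eq = 10·log₁₀(1.544e+09/6.4) = 83.83 dB(A).

83.8 dB(A)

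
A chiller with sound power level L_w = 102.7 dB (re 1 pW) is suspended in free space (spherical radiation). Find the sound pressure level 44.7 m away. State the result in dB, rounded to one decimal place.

The power spreads over a sphere of area 4π·r², so L_p = L_w − 10·log₁₀(4π·r²).
4π·r² = 2.511e+04 m², 10·log₁₀ of that is 43.998 dB.
L_p = 102.7 − 43.998 = 58.70 dB.

58.7 dB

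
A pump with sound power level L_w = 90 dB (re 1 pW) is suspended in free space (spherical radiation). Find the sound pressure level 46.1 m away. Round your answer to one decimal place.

L_p = L_w − 10·log₁₀(4π·r²) with r = 46.1 m.
4π·r² = 2.671e+04 m², 10·log₁₀ of that is 44.266 dB.
L_p = 90 − 44.266 = 45.73 dB.

45.7 dB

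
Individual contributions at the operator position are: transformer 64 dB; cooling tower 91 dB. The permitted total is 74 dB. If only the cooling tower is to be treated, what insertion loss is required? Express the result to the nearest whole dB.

17 dB

The untreated sources together contribute 10^(64/10) = 2.512e+06, i.e. 64.00 dB.
The limit corresponds to 10^(74/10) = 2.512e+07; subtracting the fixed part leaves 2.261e+07 for the cooling tower, i.e. 73.54 dB.
Required insertion loss = 91 − 73.54 = 17.46 dB.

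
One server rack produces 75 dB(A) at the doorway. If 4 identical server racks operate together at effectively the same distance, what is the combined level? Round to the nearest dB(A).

N identical incoherent sources raise the level by 10·log₁₀ N.
L_total = 75 + 10·log₁₀(4) = 75 + 6.021 = 81.02 dB(A).

81 dB(A)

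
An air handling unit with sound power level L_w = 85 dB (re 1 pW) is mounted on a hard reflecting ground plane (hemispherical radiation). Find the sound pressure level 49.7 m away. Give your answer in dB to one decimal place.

43.1 dB

The power spreads over a hemisphere of area 2π·r², so L_p = L_w − 10·log₁₀(2π·r²).
2π·r² = 1.552e+04 m², 10·log₁₀ of that is 41.909 dB.
L_p = 85 − 41.909 = 43.09 dB.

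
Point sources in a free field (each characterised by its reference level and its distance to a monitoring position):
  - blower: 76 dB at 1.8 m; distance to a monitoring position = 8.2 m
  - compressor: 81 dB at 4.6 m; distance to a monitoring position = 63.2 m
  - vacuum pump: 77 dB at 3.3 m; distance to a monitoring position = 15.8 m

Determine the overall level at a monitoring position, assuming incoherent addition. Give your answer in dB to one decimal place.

66.8 dB

First find each source's level at the receiver (point-source: −20·log₁₀(r/r_ref)), then combine on an intensity basis.
blower: 76 − 20·log₁₀(8.2/1.8) = 76 − 13.17 = 62.83 dB.
compressor: 81 − 20·log₁₀(63.2/4.6) = 81 − 22.76 = 58.24 dB.
vacuum pump: 77 − 20·log₁₀(15.8/3.3) = 77 − 13.60 = 63.40 dB.
Σ 10^(L/10) = 4.772e+06 → L_total = 10·log₁₀(4.772e+06) = 66.79 dB.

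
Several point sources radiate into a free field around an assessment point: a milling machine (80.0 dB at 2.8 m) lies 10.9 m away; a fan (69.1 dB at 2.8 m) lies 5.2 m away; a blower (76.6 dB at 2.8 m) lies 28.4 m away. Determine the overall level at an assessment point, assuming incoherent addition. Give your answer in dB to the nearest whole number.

70 dB

Apply inverse-square spreading to bring every level to the receiver, then sum 10^(L/10).
milling machine: 80.0 − 20·log₁₀(10.9/2.8) = 80.0 − 11.81 = 68.19 dB.
fan: 69.1 − 20·log₁₀(5.2/2.8) = 69.1 − 5.38 = 63.72 dB.
blower: 76.6 − 20·log₁₀(28.4/2.8) = 76.6 − 20.12 = 56.48 dB.
Σ 10^(L/10) = 9.400e+06 → L_total = 10·log₁₀(9.400e+06) = 69.73 dB.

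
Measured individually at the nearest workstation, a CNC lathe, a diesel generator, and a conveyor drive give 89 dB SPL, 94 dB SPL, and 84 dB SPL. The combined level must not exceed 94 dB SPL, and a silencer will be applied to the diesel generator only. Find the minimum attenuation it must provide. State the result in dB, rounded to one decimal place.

Fixed contribution from the other sources: Σ 10^(L/10) = 10^(89/10) + 10^(84/10) = 1.046e+09 (90.19 dB SPL).
The limit corresponds to 10^(94/10) = 2.512e+09; subtracting the fixed part leaves 1.466e+09 for the diesel generator, i.e. 91.66 dB SPL.
Required insertion loss = 94 − 91.66 = 2.34 dB.

2.3 dB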